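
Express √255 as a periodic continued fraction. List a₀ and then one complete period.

a₀ = ⌊√255⌋ = 15.
With m₀=0, d₀=1 and mₖ₊₁ = dₖaₖ − mₖ, dₖ₊₁ = (n − mₖ₊₁²)/dₖ, aₖ₊₁ = ⌊(a₀+mₖ₊₁)/dₖ₊₁⌋:
  k=1: m=15, d=30, a=1
  k=2: m=15, d=1, a=30
d=1 and a=2a₀=30 at k=2, so the next step gives (m, d) = (15, 30) again — its k=1 value — and the period has length 2.

[15; 1, 30]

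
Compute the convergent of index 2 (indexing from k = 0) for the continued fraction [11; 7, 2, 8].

167/15

Using pₖ = aₖpₖ₋₁ + pₖ₋₂, qₖ = aₖqₖ₋₁ + qₖ₋₂ (with p₋₁=1, p₋₂=0, q₋₁=0, q₋₂=1):
  k=0: a=11, p=11, q=1
  k=1: a=7, p=78, q=7
  k=2: a=2, p=167, q=15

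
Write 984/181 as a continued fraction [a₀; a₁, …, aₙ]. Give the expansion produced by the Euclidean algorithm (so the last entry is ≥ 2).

984 = 5×181 + 79
181 = 2×79 + 23
79 = 3×23 + 10
23 = 2×10 + 3
10 = 3×3 + 1
3 = 3×1 + 0  (stop)
So 984/181 = [5; 2, 3, 2, 3, 3].

[5; 2, 3, 2, 3, 3]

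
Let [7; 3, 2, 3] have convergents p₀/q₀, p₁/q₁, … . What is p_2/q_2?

Using pₖ = aₖpₖ₋₁ + pₖ₋₂, qₖ = aₖqₖ₋₁ + qₖ₋₂ (with p₋₁=1, p₋₂=0, q₋₁=0, q₋₂=1):
  k=0: a=7, p=7, q=1
  k=1: a=3, p=22, q=3
  k=2: a=2, p=51, q=7

51/7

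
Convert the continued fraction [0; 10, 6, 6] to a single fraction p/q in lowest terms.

37/376

Fold from the inside: start with 6/1.
  6 + 1/6 = 37/6
  10 + 6/37 = 376/37
  0 + 37/376 = 37/376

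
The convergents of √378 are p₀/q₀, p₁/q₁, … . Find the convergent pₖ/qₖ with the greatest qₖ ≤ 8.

136/7

√378 = [19; 2, 3, 1, 4, 1, 3, 2, 38, …] (period length 8).
Convergents:
  p_0/q_0 = 19/1
  p_1/q_1 = 39/2
  p_2/q_2 = 136/7
  p_3/q_3 = 175/9
q_2 = 7 ≤ 8 < 9 = q_3, so the answer is 136/7.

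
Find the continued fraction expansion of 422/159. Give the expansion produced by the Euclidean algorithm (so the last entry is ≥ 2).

[2; 1, 1, 1, 8, 6]

422 = 2·159 + 104
159 = 1·104 + 55
104 = 1·55 + 49
55 = 1·49 + 6
49 = 8·6 + 1
6 = 6·1 + 0  (stop)
So 422/159 = [2; 1, 1, 1, 8, 6].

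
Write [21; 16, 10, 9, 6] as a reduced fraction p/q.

188527/8951

Fold from the inside: start with 6/1.
  9 + 1/6 = 55/6
  10 + 6/55 = 556/55
  16 + 55/556 = 8951/556
  21 + 556/8951 = 188527/8951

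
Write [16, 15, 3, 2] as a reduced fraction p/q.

Using pₖ = aₖpₖ₋₁ + pₖ₋₂ and qₖ = aₖqₖ₋₁ + qₖ₋₂:
  k=0: a=16, p=16, q=1
  k=1: a=15, p=241, q=15
  k=2: a=3, p=739, q=46
  k=3: a=2, p=1719, q=107

1719/107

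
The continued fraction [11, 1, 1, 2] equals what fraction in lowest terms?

Fold from the inside: start with 2/1.
  1 + 1/2 = 3/2
  1 + 2/3 = 5/3
  11 + 3/5 = 58/5

58/5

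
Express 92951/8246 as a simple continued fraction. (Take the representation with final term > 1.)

[11; 3, 1, 2, 17, 14, 3]

92951 = 11*8246 + 2245
8246 = 3*2245 + 1511
2245 = 1*1511 + 734
1511 = 2*734 + 43
734 = 17*43 + 3
43 = 14*3 + 1
3 = 3*1 + 0  (stop)
So 92951/8246 = [11; 3, 1, 2, 17, 14, 3].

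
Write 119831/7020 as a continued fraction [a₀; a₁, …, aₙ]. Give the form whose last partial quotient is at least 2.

[17; 14, 3, 2, 1, 3, 13]

119831 = 17×7020 + 491
7020 = 14×491 + 146
491 = 3×146 + 53
146 = 2×53 + 40
53 = 1×40 + 13
40 = 3×13 + 1
13 = 13×1 + 0  (stop)
So 119831/7020 = [17; 14, 3, 2, 1, 3, 13].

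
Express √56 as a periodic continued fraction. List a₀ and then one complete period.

[7; 2, 14]

a₀ = ⌊√56⌋ = 7.
With m₀=0, d₀=1 and mₖ₊₁ = dₖaₖ − mₖ, dₖ₊₁ = (n − mₖ₊₁²)/dₖ, aₖ₊₁ = ⌊(a₀+mₖ₊₁)/dₖ₊₁⌋:
  k=1: m=7, d=7, a=2
  k=2: m=7, d=1, a=14
d=1 and a=2a₀=14 at k=2, so the next step gives (m, d) = (7, 7) again — its k=1 value — and the period has length 2.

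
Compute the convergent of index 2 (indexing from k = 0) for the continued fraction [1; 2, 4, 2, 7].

13/9

Using pₖ = aₖpₖ₋₁ + pₖ₋₂, qₖ = aₖqₖ₋₁ + qₖ₋₂ (with p₋₁=1, p₋₂=0, q₋₁=0, q₋₂=1):
  k=0: a=1, p=1, q=1
  k=1: a=2, p=3, q=2
  k=2: a=4, p=13, q=9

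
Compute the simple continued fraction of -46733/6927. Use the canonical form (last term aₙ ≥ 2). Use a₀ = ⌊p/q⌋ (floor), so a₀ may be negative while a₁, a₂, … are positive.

-46733 = -7*6927 + 1756
6927 = 3*1756 + 1659
1756 = 1*1659 + 97
1659 = 17*97 + 10
97 = 9*10 + 7
10 = 1*7 + 3
7 = 2*3 + 1
3 = 3*1 + 0  (stop)
So -46733/6927 = [-7; 3, 1, 17, 9, 1, 2, 3].

[-7; 3, 1, 17, 9, 1, 2, 3]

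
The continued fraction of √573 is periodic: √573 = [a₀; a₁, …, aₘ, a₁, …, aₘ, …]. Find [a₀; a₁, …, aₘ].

[23; 1, 14, 1, 46]

a₀ = ⌊√573⌋ = 23.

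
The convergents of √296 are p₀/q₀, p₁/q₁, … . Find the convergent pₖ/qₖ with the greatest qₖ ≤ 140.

757/44

√296 = [17; 4, 1, 7, 1, 4, 34, …] (period length 6).
Convergents:
  p_0/q_0 = 17/1
  p_1/q_1 = 69/4
  p_2/q_2 = 86/5
  p_3/q_3 = 671/39
  p_4/q_4 = 757/44
  p_5/q_5 = 3699/215
q_4 = 44 ≤ 140 < 215 = q_5, so the answer is 757/44.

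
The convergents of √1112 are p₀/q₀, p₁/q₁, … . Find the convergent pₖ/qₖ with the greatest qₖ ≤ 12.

100/3

√1112 = [33; 2, 1, 7, 1, 2, 66, …] (period length 6).
Convergents:
  p_0/q_0 = 33/1
  p_1/q_1 = 67/2
  p_2/q_2 = 100/3
  p_3/q_3 = 767/23
q_2 = 3 ≤ 12 < 23 = q_3, so the answer is 100/3.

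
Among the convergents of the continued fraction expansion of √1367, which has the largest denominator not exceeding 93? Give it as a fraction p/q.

√1367 = [36; 1, 35, 1, 72, …] (period length 4).
Convergents:
  p_0/q_0 = 36/1
  p_1/q_1 = 37/1
  p_2/q_2 = 1331/36
  p_3/q_3 = 1368/37
  p_4/q_4 = 99827/2700
q_3 = 37 ≤ 93 < 2700 = q_4, so the answer is 1368/37.

1368/37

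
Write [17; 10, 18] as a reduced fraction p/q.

3095/181

Fold from the inside: start with 18/1.
  10 + 1/18 = 181/18
  17 + 18/181 = 3095/181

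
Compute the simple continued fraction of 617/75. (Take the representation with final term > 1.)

[8; 4, 2, 2, 3]

617 = 8*75 + 17
75 = 4*17 + 7
17 = 2*7 + 3
7 = 2*3 + 1
3 = 3*1 + 0  (stop)
So 617/75 = [8; 4, 2, 2, 3].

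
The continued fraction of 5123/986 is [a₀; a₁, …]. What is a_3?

5

5123 = 5·986 + 193   →  a_0 = 5
986 = 5·193 + 21   →  a_1 = 5
193 = 9·21 + 4   →  a_2 = 9
21 = 5·4 + 1   →  a_3 = 5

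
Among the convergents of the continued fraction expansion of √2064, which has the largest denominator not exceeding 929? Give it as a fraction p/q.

16855/371

√2064 = [45; 2, 3, 7, 3, 2, 90, …] (period length 6).
Convergents:
  p_0/q_0 = 45/1
  p_1/q_1 = 91/2
  p_2/q_2 = 318/7
  p_3/q_3 = 2317/51
  p_4/q_4 = 7269/160
  p_5/q_5 = 16855/371
  p_6/q_6 = 1524219/33550
q_5 = 371 ≤ 929 < 33550 = q_6, so the answer is 16855/371.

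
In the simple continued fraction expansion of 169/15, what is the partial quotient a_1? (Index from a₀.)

169 = 11·15 + 4   →  a_0 = 11
15 = 3·4 + 3   →  a_1 = 3

3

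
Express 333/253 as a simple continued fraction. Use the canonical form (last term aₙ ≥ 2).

333 = 1*253 + 80
253 = 3*80 + 13
80 = 6*13 + 2
13 = 6*2 + 1
2 = 2*1 + 0  (stop)
So 333/253 = [1; 3, 6, 6, 2].

[1; 3, 6, 6, 2]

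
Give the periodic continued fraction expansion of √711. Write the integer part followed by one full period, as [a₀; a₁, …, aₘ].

[26; 1, 1, 1, 52]

a₀ = ⌊√711⌋ = 26.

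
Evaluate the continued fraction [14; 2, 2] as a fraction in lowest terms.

Fold from the inside: start with 2/1.
  2 + 1/2 = 5/2
  14 + 2/5 = 72/5

72/5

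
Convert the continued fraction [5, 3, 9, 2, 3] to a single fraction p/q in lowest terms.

Fold from the inside: start with 3/1.
  2 + 1/3 = 7/3
  9 + 3/7 = 66/7
  3 + 7/66 = 205/66
  5 + 66/205 = 1091/205

1091/205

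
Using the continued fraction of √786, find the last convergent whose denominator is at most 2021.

43988/1569

√786 = [28; 28, 56, …] (period length 2).
Convergents:
  p_0/q_0 = 28/1
  p_1/q_1 = 785/28
  p_2/q_2 = 43988/1569
  p_3/q_3 = 1232449/43960
q_2 = 1569 ≤ 2021 < 43960 = q_3, so the answer is 43988/1569.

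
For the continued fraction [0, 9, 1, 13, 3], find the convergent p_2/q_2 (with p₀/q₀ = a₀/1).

Using pₖ = aₖpₖ₋₁ + pₖ₋₂, qₖ = aₖqₖ₋₁ + qₖ₋₂ (with p₋₁=1, p₋₂=0, q₋₁=0, q₋₂=1):
  k=0: a=0, p=0, q=1
  k=1: a=9, p=1, q=9
  k=2: a=1, p=1, q=10

1/10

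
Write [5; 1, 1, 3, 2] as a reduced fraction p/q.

Using pₖ = aₖpₖ₋₁ + pₖ₋₂ and qₖ = aₖqₖ₋₁ + qₖ₋₂:
  k=0: a=5, p=5, q=1
  k=1: a=1, p=6, q=1
  k=2: a=1, p=11, q=2
  k=3: a=3, p=39, q=7
  k=4: a=2, p=89, q=16

89/16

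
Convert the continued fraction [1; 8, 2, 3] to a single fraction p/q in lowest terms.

66/59

Fold from the inside: start with 3/1.
  2 + 1/3 = 7/3
  8 + 3/7 = 59/7
  1 + 7/59 = 66/59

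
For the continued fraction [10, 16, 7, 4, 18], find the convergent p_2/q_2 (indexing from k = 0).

Using pₖ = aₖpₖ₋₁ + pₖ₋₂, qₖ = aₖqₖ₋₁ + qₖ₋₂ (with p₋₁=1, p₋₂=0, q₋₁=0, q₋₂=1):
  k=0: a=10, p=10, q=1
  k=1: a=16, p=161, q=16
  k=2: a=7, p=1137, q=113

1137/113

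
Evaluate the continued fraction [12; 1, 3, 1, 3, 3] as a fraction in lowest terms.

Fold from the inside: start with 3/1.
  3 + 1/3 = 10/3
  1 + 3/10 = 13/10
  3 + 10/13 = 49/13
  1 + 13/49 = 62/49
  12 + 49/62 = 793/62

793/62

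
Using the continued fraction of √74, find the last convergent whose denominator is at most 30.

√74 = [8; 1, 1, 1, 1, 16, …] (period length 5).
Convergents:
  p_0/q_0 = 8/1
  p_1/q_1 = 9/1
  p_2/q_2 = 17/2
  p_3/q_3 = 26/3
  p_4/q_4 = 43/5
  p_5/q_5 = 714/83
q_4 = 5 ≤ 30 < 83 = q_5, so the answer is 43/5.

43/5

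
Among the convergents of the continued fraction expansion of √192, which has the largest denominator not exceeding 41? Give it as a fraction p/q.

97/7

√192 = [13; 1, 5, 1, 26, …] (period length 4).
Convergents:
  p_0/q_0 = 13/1
  p_1/q_1 = 14/1
  p_2/q_2 = 83/6
  p_3/q_3 = 97/7
  p_4/q_4 = 2605/188
q_3 = 7 ≤ 41 < 188 = q_4, so the answer is 97/7.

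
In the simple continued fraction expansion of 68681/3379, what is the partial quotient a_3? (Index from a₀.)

2

68681 = 20·3379 + 1101   →  a_0 = 20
3379 = 3·1101 + 76   →  a_1 = 3
1101 = 14·76 + 37   →  a_2 = 14
76 = 2·37 + 2   →  a_3 = 2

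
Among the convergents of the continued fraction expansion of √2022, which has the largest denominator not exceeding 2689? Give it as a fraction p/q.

120016/2669

√2022 = [44; 1, 28, 1, 88, …] (period length 4).
Convergents:
  p_0/q_0 = 44/1
  p_1/q_1 = 45/1
  p_2/q_2 = 1304/29
  p_3/q_3 = 1349/30
  p_4/q_4 = 120016/2669
  p_5/q_5 = 121365/2699
q_4 = 2669 ≤ 2689 < 2699 = q_5, so the answer is 120016/2669.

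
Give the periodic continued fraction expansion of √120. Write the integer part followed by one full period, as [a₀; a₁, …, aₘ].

[10; 1, 20]

a₀ = ⌊√120⌋ = 10.
With m₀=0, d₀=1 and mₖ₊₁ = dₖaₖ − mₖ, dₖ₊₁ = (n − mₖ₊₁²)/dₖ, aₖ₊₁ = ⌊(a₀+mₖ₊₁)/dₖ₊₁⌋:
  k=1: m=10, d=20, a=1
  k=2: m=10, d=1, a=20
d=1 and a=2a₀=20 at k=2, so the next step gives (m, d) = (10, 20) again — its k=1 value — and the period has length 2.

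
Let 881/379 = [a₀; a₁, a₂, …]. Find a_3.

881 = 2·379 + 123   →  a_0 = 2
379 = 3·123 + 10   →  a_1 = 3
123 = 12·10 + 3   →  a_2 = 12
10 = 3·3 + 1   →  a_3 = 3

3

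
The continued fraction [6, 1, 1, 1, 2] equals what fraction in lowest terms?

53/8

Fold from the inside: start with 2/1.
  1 + 1/2 = 3/2
  1 + 2/3 = 5/3
  1 + 3/5 = 8/5
  6 + 5/8 = 53/8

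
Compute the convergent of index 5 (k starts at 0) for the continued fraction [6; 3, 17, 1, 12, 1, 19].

Using pₖ = aₖpₖ₋₁ + pₖ₋₂, qₖ = aₖqₖ₋₁ + qₖ₋₂ (with p₋₁=1, p₋₂=0, q₋₁=0, q₋₂=1):
  k=0: a=6, p=6, q=1
  k=1: a=3, p=19, q=3
  k=2: a=17, p=329, q=52
  k=3: a=1, p=348, q=55
  k=4: a=12, p=4505, q=712
  k=5: a=1, p=4853, q=767

4853/767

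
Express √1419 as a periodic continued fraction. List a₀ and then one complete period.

a₀ = ⌊√1419⌋ = 37.
With m₀=0, d₀=1 and mₖ₊₁ = dₖaₖ − mₖ, dₖ₊₁ = (n − mₖ₊₁²)/dₖ, aₖ₊₁ = ⌊(a₀+mₖ₊₁)/dₖ₊₁⌋:
  k=1: m=37, d=50, a=1
  k=2: m=13, d=25, a=2
  k=3: m=37, d=2, a=37
  k=4: m=37, d=25, a=2
  k=5: m=13, d=50, a=1
  k=6: m=37, d=1, a=74
d=1 and a=2a₀=74 at k=6, so the next step gives (m, d) = (37, 50) again — its k=1 value — and the period has length 6.

[37; 1, 2, 37, 2, 1, 74]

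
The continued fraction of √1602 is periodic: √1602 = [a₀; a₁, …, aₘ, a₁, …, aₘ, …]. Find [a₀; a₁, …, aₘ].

a₀ = ⌊√1602⌋ = 40.
With m₀=0, d₀=1 and mₖ₊₁ = dₖaₖ − mₖ, dₖ₊₁ = (n − mₖ₊₁²)/dₖ, aₖ₊₁ = ⌊(a₀+mₖ₊₁)/dₖ₊₁⌋:
  k=1: m=40, d=2, a=40
  k=2: m=40, d=1, a=80
d=1 and a=2a₀=80 at k=2, so the next step gives (m, d) = (40, 2) again — its k=1 value — and the period has length 2.

[40; 40, 80]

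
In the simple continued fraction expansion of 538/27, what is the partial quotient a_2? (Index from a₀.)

538 = 19·27 + 25   →  a_0 = 19
27 = 1·25 + 2   →  a_1 = 1
25 = 12·2 + 1   →  a_2 = 12

12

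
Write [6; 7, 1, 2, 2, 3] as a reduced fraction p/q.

1134/185

Using pₖ = aₖpₖ₋₁ + pₖ₋₂ and qₖ = aₖqₖ₋₁ + qₖ₋₂:
  k=0: a=6, p=6, q=1
  k=1: a=7, p=43, q=7
  k=2: a=1, p=49, q=8
  k=3: a=2, p=141, q=23
  k=4: a=2, p=331, q=54
  k=5: a=3, p=1134, q=185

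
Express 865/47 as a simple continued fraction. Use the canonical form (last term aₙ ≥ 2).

[18; 2, 2, 9]

865 = 18*47 + 19
47 = 2*19 + 9
19 = 2*9 + 1
9 = 9*1 + 0  (stop)
So 865/47 = [18; 2, 2, 9].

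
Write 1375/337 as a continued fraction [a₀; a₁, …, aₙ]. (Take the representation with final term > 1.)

1375 = 4·337 + 27
337 = 12·27 + 13
27 = 2·13 + 1
13 = 13·1 + 0  (stop)
So 1375/337 = [4; 12, 2, 13].

[4; 12, 2, 13]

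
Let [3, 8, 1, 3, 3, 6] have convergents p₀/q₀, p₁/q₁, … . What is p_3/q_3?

Using pₖ = aₖpₖ₋₁ + pₖ₋₂, qₖ = aₖqₖ₋₁ + qₖ₋₂ (with p₋₁=1, p₋₂=0, q₋₁=0, q₋₂=1):
  k=0: a=3, p=3, q=1
  k=1: a=8, p=25, q=8
  k=2: a=1, p=28, q=9
  k=3: a=3, p=109, q=35

109/35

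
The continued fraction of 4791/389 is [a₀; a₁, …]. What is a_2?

4791 = 12·389 + 123   →  a_0 = 12
389 = 3·123 + 20   →  a_1 = 3
123 = 6·20 + 3   →  a_2 = 6

6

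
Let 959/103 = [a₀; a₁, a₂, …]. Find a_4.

1

959 = 9·103 + 32   →  a_0 = 9
103 = 3·32 + 7   →  a_1 = 3
32 = 4·7 + 4   →  a_2 = 4
7 = 1·4 + 3   →  a_3 = 1
4 = 1·3 + 1   →  a_4 = 1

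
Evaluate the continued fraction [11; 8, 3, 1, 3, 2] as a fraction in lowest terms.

3125/281

Fold from the inside: start with 2/1.
  3 + 1/2 = 7/2
  1 + 2/7 = 9/7
  3 + 7/9 = 34/9
  8 + 9/34 = 281/34
  11 + 34/281 = 3125/281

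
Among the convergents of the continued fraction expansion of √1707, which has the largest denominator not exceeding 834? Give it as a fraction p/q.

32309/782

√1707 = [41; 3, 6, 41, 6, 3, 82, …] (period length 6).
Convergents:
  p_0/q_0 = 41/1
  p_1/q_1 = 124/3
  p_2/q_2 = 785/19
  p_3/q_3 = 32309/782
  p_4/q_4 = 194639/4711
q_3 = 782 ≤ 834 < 4711 = q_4, so the answer is 32309/782.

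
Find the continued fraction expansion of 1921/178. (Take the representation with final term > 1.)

[10; 1, 3, 1, 4, 3, 2]

1921 = 10×178 + 141
178 = 1×141 + 37
141 = 3×37 + 30
37 = 1×30 + 7
30 = 4×7 + 2
7 = 3×2 + 1
2 = 2×1 + 0  (stop)
So 1921/178 = [10; 1, 3, 1, 4, 3, 2].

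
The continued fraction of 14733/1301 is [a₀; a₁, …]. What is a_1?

14733 = 11·1301 + 422   →  a_0 = 11
1301 = 3·422 + 35   →  a_1 = 3

3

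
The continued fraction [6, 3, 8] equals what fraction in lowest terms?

Using pₖ = aₖpₖ₋₁ + pₖ₋₂ and qₖ = aₖqₖ₋₁ + qₖ₋₂:
  k=0: a=6, p=6, q=1
  k=1: a=3, p=19, q=3
  k=2: a=8, p=158, q=25

158/25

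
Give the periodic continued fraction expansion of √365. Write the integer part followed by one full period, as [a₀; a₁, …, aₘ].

[19; 9, 1, 1, 9, 38]

a₀ = ⌊√365⌋ = 19.
With m₀=0, d₀=1 and mₖ₊₁ = dₖaₖ − mₖ, dₖ₊₁ = (n − mₖ₊₁²)/dₖ, aₖ₊₁ = ⌊(a₀+mₖ₊₁)/dₖ₊₁⌋:
  k=1: m=19, d=4, a=9
  k=2: m=17, d=19, a=1
  k=3: m=2, d=19, a=1
  k=4: m=17, d=4, a=9
  k=5: m=19, d=1, a=38
d=1 and a=2a₀=38 at k=5, so the next step gives (m, d) = (19, 4) again — its k=1 value — and the period has length 5.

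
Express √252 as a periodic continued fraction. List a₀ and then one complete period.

a₀ = ⌊√252⌋ = 15.
With m₀=0, d₀=1 and mₖ₊₁ = dₖaₖ − mₖ, dₖ₊₁ = (n − mₖ₊₁²)/dₖ, aₖ₊₁ = ⌊(a₀+mₖ₊₁)/dₖ₊₁⌋:
  k=1: m=15, d=27, a=1
  k=2: m=12, d=4, a=6
  k=3: m=12, d=27, a=1
  k=4: m=15, d=1, a=30
d=1 and a=2a₀=30 at k=4, so the next step gives (m, d) = (15, 27) again — its k=1 value — and the period has length 4.

[15; 1, 6, 1, 30]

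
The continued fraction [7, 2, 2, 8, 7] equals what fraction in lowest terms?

Using pₖ = aₖpₖ₋₁ + pₖ₋₂ and qₖ = aₖqₖ₋₁ + qₖ₋₂:
  k=0: a=7, p=7, q=1
  k=1: a=2, p=15, q=2
  k=2: a=2, p=37, q=5
  k=3: a=8, p=311, q=42
  k=4: a=7, p=2214, q=299

2214/299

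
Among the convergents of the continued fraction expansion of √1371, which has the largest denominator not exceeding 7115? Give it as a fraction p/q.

√1371 = [37; 37, 74, …] (period length 2).
Convergents:
  p_0/q_0 = 37/1
  p_1/q_1 = 1370/37
  p_2/q_2 = 101417/2739
  p_3/q_3 = 3753799/101380
q_2 = 2739 ≤ 7115 < 101380 = q_3, so the answer is 101417/2739.

101417/2739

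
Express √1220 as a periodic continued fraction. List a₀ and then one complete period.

a₀ = ⌊√1220⌋ = 34.

[34; 1, 12, 1, 68]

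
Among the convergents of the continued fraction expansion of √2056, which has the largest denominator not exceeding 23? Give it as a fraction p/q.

136/3

√2056 = [45; 2, 1, 10, 1, 2, 90, …] (period length 6).
Convergents:
  p_0/q_0 = 45/1
  p_1/q_1 = 91/2
  p_2/q_2 = 136/3
  p_3/q_3 = 1451/32
q_2 = 3 ≤ 23 < 32 = q_3, so the answer is 136/3.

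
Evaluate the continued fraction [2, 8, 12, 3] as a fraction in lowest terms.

Fold from the inside: start with 3/1.
  12 + 1/3 = 37/3
  8 + 3/37 = 299/37
  2 + 37/299 = 635/299

635/299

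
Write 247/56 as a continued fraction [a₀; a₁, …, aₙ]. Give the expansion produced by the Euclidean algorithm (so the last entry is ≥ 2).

[4; 2, 2, 3, 3]

247 = 4·56 + 23
56 = 2·23 + 10
23 = 2·10 + 3
10 = 3·3 + 1
3 = 3·1 + 0  (stop)
So 247/56 = [4; 2, 2, 3, 3].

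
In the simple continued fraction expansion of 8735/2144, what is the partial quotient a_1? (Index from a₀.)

13

8735 = 4·2144 + 159   →  a_0 = 4
2144 = 13·159 + 77   →  a_1 = 13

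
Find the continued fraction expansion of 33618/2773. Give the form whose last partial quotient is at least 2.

33618 = 12·2773 + 342
2773 = 8·342 + 37
342 = 9·37 + 9
37 = 4·9 + 1
9 = 9·1 + 0  (stop)
So 33618/2773 = [12; 8, 9, 4, 9].

[12; 8, 9, 4, 9]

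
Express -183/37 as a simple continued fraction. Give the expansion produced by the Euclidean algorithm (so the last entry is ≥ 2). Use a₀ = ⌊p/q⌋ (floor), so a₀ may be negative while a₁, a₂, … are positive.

-183 = -5×37 + 2
37 = 18×2 + 1
2 = 2×1 + 0  (stop)
So -183/37 = [-5; 18, 2].

[-5; 18, 2]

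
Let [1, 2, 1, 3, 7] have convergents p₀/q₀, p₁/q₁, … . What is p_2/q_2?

Using pₖ = aₖpₖ₋₁ + pₖ₋₂, qₖ = aₖqₖ₋₁ + qₖ₋₂ (with p₋₁=1, p₋₂=0, q₋₁=0, q₋₂=1):
  k=0: a=1, p=1, q=1
  k=1: a=2, p=3, q=2
  k=2: a=1, p=4, q=3

4/3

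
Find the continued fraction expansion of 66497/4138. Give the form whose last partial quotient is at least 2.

[16; 14, 3, 7, 13]

66497 = 16·4138 + 289
4138 = 14·289 + 92
289 = 3·92 + 13
92 = 7·13 + 1
13 = 13·1 + 0  (stop)
So 66497/4138 = [16; 14, 3, 7, 13].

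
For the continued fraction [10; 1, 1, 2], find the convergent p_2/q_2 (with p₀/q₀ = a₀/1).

21/2

Using pₖ = aₖpₖ₋₁ + pₖ₋₂, qₖ = aₖqₖ₋₁ + qₖ₋₂ (with p₋₁=1, p₋₂=0, q₋₁=0, q₋₂=1):
  k=0: a=10, p=10, q=1
  k=1: a=1, p=11, q=1
  k=2: a=1, p=21, q=2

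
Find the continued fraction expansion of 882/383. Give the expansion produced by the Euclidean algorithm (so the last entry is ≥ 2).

[2; 3, 3, 3, 5, 2]

882 = 2·383 + 116
383 = 3·116 + 35
116 = 3·35 + 11
35 = 3·11 + 2
11 = 5·2 + 1
2 = 2·1 + 0  (stop)
So 882/383 = [2; 3, 3, 3, 5, 2].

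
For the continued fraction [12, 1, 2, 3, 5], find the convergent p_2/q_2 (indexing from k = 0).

Using pₖ = aₖpₖ₋₁ + pₖ₋₂, qₖ = aₖqₖ₋₁ + qₖ₋₂ (with p₋₁=1, p₋₂=0, q₋₁=0, q₋₂=1):
  k=0: a=12, p=12, q=1
  k=1: a=1, p=13, q=1
  k=2: a=2, p=38, q=3

38/3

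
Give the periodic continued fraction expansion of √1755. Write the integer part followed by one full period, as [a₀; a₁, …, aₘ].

a₀ = ⌊√1755⌋ = 41.
With m₀=0, d₀=1 and mₖ₊₁ = dₖaₖ − mₖ, dₖ₊₁ = (n − mₖ₊₁²)/dₖ, aₖ₊₁ = ⌊(a₀+mₖ₊₁)/dₖ₊₁⌋:
  k=1: m=41, d=74, a=1
  k=2: m=33, d=9, a=8
  k=3: m=39, d=26, a=3
  k=4: m=39, d=9, a=8
  k=5: m=33, d=74, a=1
  k=6: m=41, d=1, a=82
d=1 and a=2a₀=82 at k=6, so the next step gives (m, d) = (41, 74) again — its k=1 value — and the period has length 6.

[41; 1, 8, 3, 8, 1, 82]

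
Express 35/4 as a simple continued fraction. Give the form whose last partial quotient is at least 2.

35 = 8·4 + 3
4 = 1·3 + 1
3 = 3·1 + 0  (stop)
So 35/4 = [8; 1, 3].

[8; 1, 3]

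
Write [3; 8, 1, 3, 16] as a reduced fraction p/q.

1772/569

Fold from the inside: start with 16/1.
  3 + 1/16 = 49/16
  1 + 16/49 = 65/49
  8 + 49/65 = 569/65
  3 + 65/569 = 1772/569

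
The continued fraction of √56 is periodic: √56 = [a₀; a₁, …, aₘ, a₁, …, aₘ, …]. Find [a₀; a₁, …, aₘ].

a₀ = ⌊√56⌋ = 7.
With m₀=0, d₀=1 and mₖ₊₁ = dₖaₖ − mₖ, dₖ₊₁ = (n − mₖ₊₁²)/dₖ, aₖ₊₁ = ⌊(a₀+mₖ₊₁)/dₖ₊₁⌋:
  k=1: m=7, d=7, a=2
  k=2: m=7, d=1, a=14
d=1 and a=2a₀=14 at k=2, so the next step gives (m, d) = (7, 7) again — its k=1 value — and the period has length 2.

[7; 2, 14]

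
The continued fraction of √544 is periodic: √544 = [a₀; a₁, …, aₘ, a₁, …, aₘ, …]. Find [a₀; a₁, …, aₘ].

[23; 3, 11, 3, 46]

a₀ = ⌊√544⌋ = 23.
With m₀=0, d₀=1 and mₖ₊₁ = dₖaₖ − mₖ, dₖ₊₁ = (n − mₖ₊₁²)/dₖ, aₖ₊₁ = ⌊(a₀+mₖ₊₁)/dₖ₊₁⌋:
  k=1: m=23, d=15, a=3
  k=2: m=22, d=4, a=11
  k=3: m=22, d=15, a=3
  k=4: m=23, d=1, a=46
d=1 and a=2a₀=46 at k=4, so the next step gives (m, d) = (23, 15) again — its k=1 value — and the period has length 4.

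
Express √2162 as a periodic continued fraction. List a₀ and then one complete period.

[46; 2, 92]

a₀ = ⌊√2162⌋ = 46.
With m₀=0, d₀=1 and mₖ₊₁ = dₖaₖ − mₖ, dₖ₊₁ = (n − mₖ₊₁²)/dₖ, aₖ₊₁ = ⌊(a₀+mₖ₊₁)/dₖ₊₁⌋:
  k=1: m=46, d=46, a=2
  k=2: m=46, d=1, a=92
d=1 and a=2a₀=92 at k=2, so the next step gives (m, d) = (46, 46) again — its k=1 value — and the period has length 2.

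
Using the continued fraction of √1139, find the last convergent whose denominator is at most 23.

135/4

√1139 = [33; 1, 2, 1, 66, …] (period length 4).
Convergents:
  p_0/q_0 = 33/1
  p_1/q_1 = 34/1
  p_2/q_2 = 101/3
  p_3/q_3 = 135/4
  p_4/q_4 = 9011/267
q_3 = 4 ≤ 23 < 267 = q_4, so the answer is 135/4.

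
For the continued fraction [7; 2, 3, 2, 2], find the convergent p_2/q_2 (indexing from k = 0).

Using pₖ = aₖpₖ₋₁ + pₖ₋₂, qₖ = aₖqₖ₋₁ + qₖ₋₂ (with p₋₁=1, p₋₂=0, q₋₁=0, q₋₂=1):
  k=0: a=7, p=7, q=1
  k=1: a=2, p=15, q=2
  k=2: a=3, p=52, q=7

52/7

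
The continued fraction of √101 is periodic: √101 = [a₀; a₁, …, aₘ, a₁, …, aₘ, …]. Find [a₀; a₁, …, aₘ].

a₀ = ⌊√101⌋ = 10.

[10; 20]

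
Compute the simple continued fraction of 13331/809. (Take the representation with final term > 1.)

[16; 2, 11, 17, 2]

13331 = 16*809 + 387
809 = 2*387 + 35
387 = 11*35 + 2
35 = 17*2 + 1
2 = 2*1 + 0  (stop)
So 13331/809 = [16; 2, 11, 17, 2].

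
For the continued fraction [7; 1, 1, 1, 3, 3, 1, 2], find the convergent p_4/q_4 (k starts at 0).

Using pₖ = aₖpₖ₋₁ + pₖ₋₂, qₖ = aₖqₖ₋₁ + qₖ₋₂ (with p₋₁=1, p₋₂=0, q₋₁=0, q₋₂=1):
  k=0: a=7, p=7, q=1
  k=1: a=1, p=8, q=1
  k=2: a=1, p=15, q=2
  k=3: a=1, p=23, q=3
  k=4: a=3, p=84, q=11

84/11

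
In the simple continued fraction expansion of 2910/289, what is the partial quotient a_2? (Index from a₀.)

2

2910 = 10·289 + 20   →  a_0 = 10
289 = 14·20 + 9   →  a_1 = 14
20 = 2·9 + 2   →  a_2 = 2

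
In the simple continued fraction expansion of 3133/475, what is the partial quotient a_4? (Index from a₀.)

3133 = 6·475 + 283   →  a_0 = 6
475 = 1·283 + 192   →  a_1 = 1
283 = 1·192 + 91   →  a_2 = 1
192 = 2·91 + 10   →  a_3 = 2
91 = 9·10 + 1   →  a_4 = 9

9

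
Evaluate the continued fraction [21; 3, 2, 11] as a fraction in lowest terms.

Using pₖ = aₖpₖ₋₁ + pₖ₋₂ and qₖ = aₖqₖ₋₁ + qₖ₋₂:
  k=0: a=21, p=21, q=1
  k=1: a=3, p=64, q=3
  k=2: a=2, p=149, q=7
  k=3: a=11, p=1703, q=80

1703/80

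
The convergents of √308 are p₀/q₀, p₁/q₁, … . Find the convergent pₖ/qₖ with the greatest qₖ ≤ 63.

√308 = [17; 1, 1, 4, 1, 1, 34, …] (period length 6).
Convergents:
  p_0/q_0 = 17/1
  p_1/q_1 = 18/1
  p_2/q_2 = 35/2
  p_3/q_3 = 158/9
  p_4/q_4 = 193/11
  p_5/q_5 = 351/20
  p_6/q_6 = 12127/691
q_5 = 20 ≤ 63 < 691 = q_6, so the answer is 351/20.

351/20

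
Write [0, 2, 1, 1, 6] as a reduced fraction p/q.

Using pₖ = aₖpₖ₋₁ + pₖ₋₂ and qₖ = aₖqₖ₋₁ + qₖ₋₂:
  k=0: a=0, p=0, q=1
  k=1: a=2, p=1, q=2
  k=2: a=1, p=1, q=3
  k=3: a=1, p=2, q=5
  k=4: a=6, p=13, q=33

13/33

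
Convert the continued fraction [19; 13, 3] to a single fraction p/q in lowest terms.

763/40

Fold from the inside: start with 3/1.
  13 + 1/3 = 40/3
  19 + 3/40 = 763/40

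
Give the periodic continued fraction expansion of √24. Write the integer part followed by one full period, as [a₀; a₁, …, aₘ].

a₀ = ⌊√24⌋ = 4.
With m₀=0, d₀=1 and mₖ₊₁ = dₖaₖ − mₖ, dₖ₊₁ = (n − mₖ₊₁²)/dₖ, aₖ₊₁ = ⌊(a₀+mₖ₊₁)/dₖ₊₁⌋:
  k=1: m=4, d=8, a=1
  k=2: m=4, d=1, a=8
d=1 and a=2a₀=8 at k=2, so the next step gives (m, d) = (4, 8) again — its k=1 value — and the period has length 2.

[4; 1, 8]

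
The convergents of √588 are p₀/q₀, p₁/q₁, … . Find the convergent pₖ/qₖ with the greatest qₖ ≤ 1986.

18817/776

√588 = [24; 4, 48, …] (period length 2).
Convergents:
  p_0/q_0 = 24/1
  p_1/q_1 = 97/4
  p_2/q_2 = 4680/193
  p_3/q_3 = 18817/776
  p_4/q_4 = 907896/37441
q_3 = 776 ≤ 1986 < 37441 = q_4, so the answer is 18817/776.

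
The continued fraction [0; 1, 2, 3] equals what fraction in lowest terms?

Fold from the inside: start with 3/1.
  2 + 1/3 = 7/3
  1 + 3/7 = 10/7
  0 + 7/10 = 7/10

7/10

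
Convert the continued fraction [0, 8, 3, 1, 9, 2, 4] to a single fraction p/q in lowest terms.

Using pₖ = aₖpₖ₋₁ + pₖ₋₂ and qₖ = aₖqₖ₋₁ + qₖ₋₂:
  k=0: a=0, p=0, q=1
  k=1: a=8, p=1, q=8
  k=2: a=3, p=3, q=25
  k=3: a=1, p=4, q=33
  k=4: a=9, p=39, q=322
  k=5: a=2, p=82, q=677
  k=6: a=4, p=367, q=3030

367/3030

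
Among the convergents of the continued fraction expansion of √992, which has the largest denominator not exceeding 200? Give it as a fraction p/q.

√992 = [31; 2, 62, …] (period length 2).
Convergents:
  p_0/q_0 = 31/1
  p_1/q_1 = 63/2
  p_2/q_2 = 3937/125
  p_3/q_3 = 7937/252
q_2 = 125 ≤ 200 < 252 = q_3, so the answer is 3937/125.

3937/125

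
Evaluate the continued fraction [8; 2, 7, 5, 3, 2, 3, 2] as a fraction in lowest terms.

Fold from the inside: start with 2/1.
  3 + 1/2 = 7/2
  2 + 2/7 = 16/7
  3 + 7/16 = 55/16
  5 + 16/55 = 291/55
  7 + 55/291 = 2092/291
  2 + 291/2092 = 4475/2092
  8 + 2092/4475 = 37892/4475

37892/4475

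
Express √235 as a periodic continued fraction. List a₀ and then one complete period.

[15; 3, 30]

a₀ = ⌊√235⌋ = 15.
With m₀=0, d₀=1 and mₖ₊₁ = dₖaₖ − mₖ, dₖ₊₁ = (n − mₖ₊₁²)/dₖ, aₖ₊₁ = ⌊(a₀+mₖ₊₁)/dₖ₊₁⌋:
  k=1: m=15, d=10, a=3
  k=2: m=15, d=1, a=30
d=1 and a=2a₀=30 at k=2, so the next step gives (m, d) = (15, 10) again — its k=1 value — and the period has length 2.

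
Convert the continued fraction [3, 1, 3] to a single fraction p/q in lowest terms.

Fold from the inside: start with 3/1.
  1 + 1/3 = 4/3
  3 + 3/4 = 15/4

15/4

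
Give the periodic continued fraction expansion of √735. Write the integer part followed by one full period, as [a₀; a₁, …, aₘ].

a₀ = ⌊√735⌋ = 27.
With m₀=0, d₀=1 and mₖ₊₁ = dₖaₖ − mₖ, dₖ₊₁ = (n − mₖ₊₁²)/dₖ, aₖ₊₁ = ⌊(a₀+mₖ₊₁)/dₖ₊₁⌋:
  k=1: m=27, d=6, a=9
  k=2: m=27, d=1, a=54
d=1 and a=2a₀=54 at k=2, so the next step gives (m, d) = (27, 6) again — its k=1 value — and the period has length 2.

[27; 9, 54]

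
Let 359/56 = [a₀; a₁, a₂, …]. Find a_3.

3

359 = 6·56 + 23   →  a_0 = 6
56 = 2·23 + 10   →  a_1 = 2
23 = 2·10 + 3   →  a_2 = 2
10 = 3·3 + 1   →  a_3 = 3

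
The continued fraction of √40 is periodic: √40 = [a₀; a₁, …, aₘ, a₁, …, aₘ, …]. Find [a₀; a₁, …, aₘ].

a₀ = ⌊√40⌋ = 6.
With m₀=0, d₀=1 and mₖ₊₁ = dₖaₖ − mₖ, dₖ₊₁ = (n − mₖ₊₁²)/dₖ, aₖ₊₁ = ⌊(a₀+mₖ₊₁)/dₖ₊₁⌋:
  k=1: m=6, d=4, a=3
  k=2: m=6, d=1, a=12
d=1 and a=2a₀=12 at k=2, so the next step gives (m, d) = (6, 4) again — its k=1 value — and the period has length 2.

[6; 3, 12]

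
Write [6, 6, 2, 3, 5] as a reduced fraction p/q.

Fold from the inside: start with 5/1.
  3 + 1/5 = 16/5
  2 + 5/16 = 37/16
  6 + 16/37 = 238/37
  6 + 37/238 = 1465/238

1465/238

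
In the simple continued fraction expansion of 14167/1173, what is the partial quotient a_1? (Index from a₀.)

14167 = 12·1173 + 91   →  a_0 = 12
1173 = 12·91 + 81   →  a_1 = 12

12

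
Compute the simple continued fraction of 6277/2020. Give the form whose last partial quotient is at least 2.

6277 = 3·2020 + 217
2020 = 9·217 + 67
217 = 3·67 + 16
67 = 4·16 + 3
16 = 5·3 + 1
3 = 3·1 + 0  (stop)
So 6277/2020 = [3; 9, 3, 4, 5, 3].

[3; 9, 3, 4, 5, 3]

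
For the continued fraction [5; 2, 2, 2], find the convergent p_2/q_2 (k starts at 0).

27/5

Using pₖ = aₖpₖ₋₁ + pₖ₋₂, qₖ = aₖqₖ₋₁ + qₖ₋₂ (with p₋₁=1, p₋₂=0, q₋₁=0, q₋₂=1):
  k=0: a=5, p=5, q=1
  k=1: a=2, p=11, q=2
  k=2: a=2, p=27, q=5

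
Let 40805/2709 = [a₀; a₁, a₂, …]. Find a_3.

14

40805 = 15·2709 + 170   →  a_0 = 15
2709 = 15·170 + 159   →  a_1 = 15
170 = 1·159 + 11   →  a_2 = 1
159 = 14·11 + 5   →  a_3 = 14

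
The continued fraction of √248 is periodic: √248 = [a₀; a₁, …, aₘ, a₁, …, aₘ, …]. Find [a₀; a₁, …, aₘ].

a₀ = ⌊√248⌋ = 15.
With m₀=0, d₀=1 and mₖ₊₁ = dₖaₖ − mₖ, dₖ₊₁ = (n − mₖ₊₁²)/dₖ, aₖ₊₁ = ⌊(a₀+mₖ₊₁)/dₖ₊₁⌋:
  k=1: m=15, d=23, a=1
  k=2: m=8, d=8, a=2
  k=3: m=8, d=23, a=1
  k=4: m=15, d=1, a=30
d=1 and a=2a₀=30 at k=4, so the next step gives (m, d) = (15, 23) again — its k=1 value — and the period has length 4.

[15; 1, 2, 1, 30]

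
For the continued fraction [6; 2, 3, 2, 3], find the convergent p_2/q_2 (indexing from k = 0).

45/7

Using pₖ = aₖpₖ₋₁ + pₖ₋₂, qₖ = aₖqₖ₋₁ + qₖ₋₂ (with p₋₁=1, p₋₂=0, q₋₁=0, q₋₂=1):
  k=0: a=6, p=6, q=1
  k=1: a=2, p=13, q=2
  k=2: a=3, p=45, q=7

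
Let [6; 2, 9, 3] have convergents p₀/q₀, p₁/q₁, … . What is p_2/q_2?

Using pₖ = aₖpₖ₋₁ + pₖ₋₂, qₖ = aₖqₖ₋₁ + qₖ₋₂ (with p₋₁=1, p₋₂=0, q₋₁=0, q₋₂=1):
  k=0: a=6, p=6, q=1
  k=1: a=2, p=13, q=2
  k=2: a=9, p=123, q=19

123/19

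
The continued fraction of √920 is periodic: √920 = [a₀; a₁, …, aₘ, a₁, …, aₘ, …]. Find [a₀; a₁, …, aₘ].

[30; 3, 60]

a₀ = ⌊√920⌋ = 30.
With m₀=0, d₀=1 and mₖ₊₁ = dₖaₖ − mₖ, dₖ₊₁ = (n − mₖ₊₁²)/dₖ, aₖ₊₁ = ⌊(a₀+mₖ₊₁)/dₖ₊₁⌋:
  k=1: m=30, d=20, a=3
  k=2: m=30, d=1, a=60
d=1 and a=2a₀=60 at k=2, so the next step gives (m, d) = (30, 20) again — its k=1 value — and the period has length 2.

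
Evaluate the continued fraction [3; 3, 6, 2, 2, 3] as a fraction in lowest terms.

1141/344

Fold from the inside: start with 3/1.
  2 + 1/3 = 7/3
  2 + 3/7 = 17/7
  6 + 7/17 = 109/17
  3 + 17/109 = 344/109
  3 + 109/344 = 1141/344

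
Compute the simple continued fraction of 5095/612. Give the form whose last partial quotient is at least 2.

[8; 3, 13, 3, 1, 3]

5095 = 8·612 + 199
612 = 3·199 + 15
199 = 13·15 + 4
15 = 3·4 + 3
4 = 1·3 + 1
3 = 3·1 + 0  (stop)
So 5095/612 = [8; 3, 13, 3, 1, 3].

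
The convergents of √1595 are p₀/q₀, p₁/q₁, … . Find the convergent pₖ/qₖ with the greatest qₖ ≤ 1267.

50441/1263

√1595 = [39; 1, 14, 1, 78, …] (period length 4).
Convergents:
  p_0/q_0 = 39/1
  p_1/q_1 = 40/1
  p_2/q_2 = 599/15
  p_3/q_3 = 639/16
  p_4/q_4 = 50441/1263
  p_5/q_5 = 51080/1279
q_4 = 1263 ≤ 1267 < 1279 = q_5, so the answer is 50441/1263.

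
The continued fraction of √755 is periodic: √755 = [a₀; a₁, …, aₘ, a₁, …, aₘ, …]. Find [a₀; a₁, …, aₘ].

a₀ = ⌊√755⌋ = 27.
With m₀=0, d₀=1 and mₖ₊₁ = dₖaₖ − mₖ, dₖ₊₁ = (n − mₖ₊₁²)/dₖ, aₖ₊₁ = ⌊(a₀+mₖ₊₁)/dₖ₊₁⌋:
  k=1: m=27, d=26, a=2
  k=2: m=25, d=5, a=10
  k=3: m=25, d=26, a=2
  k=4: m=27, d=1, a=54
d=1 and a=2a₀=54 at k=4, so the next step gives (m, d) = (27, 26) again — its k=1 value — and the period has length 4.

[27; 2, 10, 2, 54]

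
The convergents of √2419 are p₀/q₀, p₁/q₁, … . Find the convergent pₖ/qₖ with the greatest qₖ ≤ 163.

2951/60

√2419 = [49; 5, 2, 5, 98, …] (period length 4).
Convergents:
  p_0/q_0 = 49/1
  p_1/q_1 = 246/5
  p_2/q_2 = 541/11
  p_3/q_3 = 2951/60
  p_4/q_4 = 289739/5891
q_3 = 60 ≤ 163 < 5891 = q_4, so the answer is 2951/60.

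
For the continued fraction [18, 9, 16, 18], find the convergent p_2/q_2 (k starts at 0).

2626/145

Using pₖ = aₖpₖ₋₁ + pₖ₋₂, qₖ = aₖqₖ₋₁ + qₖ₋₂ (with p₋₁=1, p₋₂=0, q₋₁=0, q₋₂=1):
  k=0: a=18, p=18, q=1
  k=1: a=9, p=163, q=9
  k=2: a=16, p=2626, q=145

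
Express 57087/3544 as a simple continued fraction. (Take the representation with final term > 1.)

[16; 9, 3, 1, 18, 2, 2]

57087 = 16·3544 + 383
3544 = 9·383 + 97
383 = 3·97 + 92
97 = 1·92 + 5
92 = 18·5 + 2
5 = 2·2 + 1
2 = 2·1 + 0  (stop)
So 57087/3544 = [16; 9, 3, 1, 18, 2, 2].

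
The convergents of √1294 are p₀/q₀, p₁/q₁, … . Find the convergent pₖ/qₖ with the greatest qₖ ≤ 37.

√1294 = [35; 1, 34, 1, 70, …] (period length 4).
Convergents:
  p_0/q_0 = 35/1
  p_1/q_1 = 36/1
  p_2/q_2 = 1259/35
  p_3/q_3 = 1295/36
  p_4/q_4 = 91909/2555
q_3 = 36 ≤ 37 < 2555 = q_4, so the answer is 1295/36.

1295/36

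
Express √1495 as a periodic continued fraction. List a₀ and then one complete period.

[38; 1, 1, 1, 76]

a₀ = ⌊√1495⌋ = 38.
With m₀=0, d₀=1 and mₖ₊₁ = dₖaₖ − mₖ, dₖ₊₁ = (n − mₖ₊₁²)/dₖ, aₖ₊₁ = ⌊(a₀+mₖ₊₁)/dₖ₊₁⌋:
  k=1: m=38, d=51, a=1
  k=2: m=13, d=26, a=1
  k=3: m=13, d=51, a=1
  k=4: m=38, d=1, a=76
d=1 and a=2a₀=76 at k=4, so the next step gives (m, d) = (38, 51) again — its k=1 value — and the period has length 4.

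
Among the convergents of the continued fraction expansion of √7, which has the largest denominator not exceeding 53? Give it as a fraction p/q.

√7 = [2; 1, 1, 1, 4, …] (period length 4).
Convergents:
  p_0/q_0 = 2/1
  p_1/q_1 = 3/1
  p_2/q_2 = 5/2
  p_3/q_3 = 8/3
  p_4/q_4 = 37/14
  p_5/q_5 = 45/17
  p_6/q_6 = 82/31
  p_7/q_7 = 127/48
  p_8/q_8 = 590/223
q_7 = 48 ≤ 53 < 223 = q_8, so the answer is 127/48.

127/48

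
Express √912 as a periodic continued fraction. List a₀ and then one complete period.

[30; 5, 60]

a₀ = ⌊√912⌋ = 30.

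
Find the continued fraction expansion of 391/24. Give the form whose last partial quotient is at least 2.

[16; 3, 2, 3]

391 = 16*24 + 7
24 = 3*7 + 3
7 = 2*3 + 1
3 = 3*1 + 0  (stop)
So 391/24 = [16; 3, 2, 3].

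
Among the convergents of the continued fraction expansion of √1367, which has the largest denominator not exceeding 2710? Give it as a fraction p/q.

√1367 = [36; 1, 35, 1, 72, …] (period length 4).
Convergents:
  p_0/q_0 = 36/1
  p_1/q_1 = 37/1
  p_2/q_2 = 1331/36
  p_3/q_3 = 1368/37
  p_4/q_4 = 99827/2700
  p_5/q_5 = 101195/2737
q_4 = 2700 ≤ 2710 < 2737 = q_5, so the answer is 99827/2700.

99827/2700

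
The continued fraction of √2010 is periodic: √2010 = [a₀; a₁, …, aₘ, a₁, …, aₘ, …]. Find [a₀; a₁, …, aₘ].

a₀ = ⌊√2010⌋ = 44.
With m₀=0, d₀=1 and mₖ₊₁ = dₖaₖ − mₖ, dₖ₊₁ = (n − mₖ₊₁²)/dₖ, aₖ₊₁ = ⌊(a₀+mₖ₊₁)/dₖ₊₁⌋:
  k=1: m=44, d=74, a=1
  k=2: m=30, d=15, a=4
  k=3: m=30, d=74, a=1
  k=4: m=44, d=1, a=88
d=1 and a=2a₀=88 at k=4, so the next step gives (m, d) = (44, 74) again — its k=1 value — and the period has length 4.

[44; 1, 4, 1, 88]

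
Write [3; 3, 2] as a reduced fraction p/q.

23/7

Fold from the inside: start with 2/1.
  3 + 1/2 = 7/2
  3 + 2/7 = 23/7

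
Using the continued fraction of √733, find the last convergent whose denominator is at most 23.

379/14

√733 = [27; 13, 1, 1, 13, 54, …] (period length 5).
Convergents:
  p_0/q_0 = 27/1
  p_1/q_1 = 352/13
  p_2/q_2 = 379/14
  p_3/q_3 = 731/27
q_2 = 14 ≤ 23 < 27 = q_3, so the answer is 379/14.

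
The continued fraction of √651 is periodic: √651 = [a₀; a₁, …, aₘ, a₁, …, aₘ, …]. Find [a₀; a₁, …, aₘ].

[25; 1, 1, 16, 1, 1, 50]

a₀ = ⌊√651⌋ = 25.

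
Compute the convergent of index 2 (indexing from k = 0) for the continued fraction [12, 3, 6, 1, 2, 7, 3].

234/19

Using pₖ = aₖpₖ₋₁ + pₖ₋₂, qₖ = aₖqₖ₋₁ + qₖ₋₂ (with p₋₁=1, p₋₂=0, q₋₁=0, q₋₂=1):
  k=0: a=12, p=12, q=1
  k=1: a=3, p=37, q=3
  k=2: a=6, p=234, q=19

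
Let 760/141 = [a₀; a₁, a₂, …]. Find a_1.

2

760 = 5·141 + 55   →  a_0 = 5
141 = 2·55 + 31   →  a_1 = 2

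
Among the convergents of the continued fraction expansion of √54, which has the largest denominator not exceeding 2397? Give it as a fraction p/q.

14403/1960

√54 = [7; 2, 1, 6, 1, 2, 14, …] (period length 6).
Convergents:
  p_0/q_0 = 7/1
  p_1/q_1 = 15/2
  p_2/q_2 = 22/3
  p_3/q_3 = 147/20
  p_4/q_4 = 169/23
  p_5/q_5 = 485/66
  p_6/q_6 = 6959/947
  p_7/q_7 = 14403/1960
  p_8/q_8 = 21362/2907
q_7 = 1960 ≤ 2397 < 2907 = q_8, so the answer is 14403/1960.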